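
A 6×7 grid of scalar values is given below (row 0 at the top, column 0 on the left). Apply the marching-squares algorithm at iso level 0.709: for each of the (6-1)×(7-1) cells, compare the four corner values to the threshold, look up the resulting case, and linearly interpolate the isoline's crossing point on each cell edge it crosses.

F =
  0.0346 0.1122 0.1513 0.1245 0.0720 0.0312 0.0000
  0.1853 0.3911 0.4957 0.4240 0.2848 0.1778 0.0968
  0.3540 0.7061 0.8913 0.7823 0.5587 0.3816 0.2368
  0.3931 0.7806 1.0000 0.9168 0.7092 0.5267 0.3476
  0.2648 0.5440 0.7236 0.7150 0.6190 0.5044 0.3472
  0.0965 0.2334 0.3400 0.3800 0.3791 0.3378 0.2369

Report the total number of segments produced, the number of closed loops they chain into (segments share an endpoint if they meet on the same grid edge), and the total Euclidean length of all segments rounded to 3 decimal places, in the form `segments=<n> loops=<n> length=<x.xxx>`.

segments=14 loops=1 length=8.766

cell (1,1): code 0100 → (1.539,2.000)–(2.000,1.016)
cell (1,2): code 1100 → (1.795,3.000)–(1.539,2.000)
cell (1,3): code 1000 → (2.000,3.328)–(1.795,3.000)
cell (2,0): code 0100 → (2.039,1.000)–(3.000,0.815)
cell (2,1): code 1110 → (2.000,1.016)–(2.039,1.000)
cell (2,3): code 1101 → (2.999,4.000)–(2.000,3.328)
cell (2,4): code 1000 → (3.000,4.001)–(2.999,4.000)
cell (3,0): code 0010 → (3.000,0.815)–(3.303,1.000)
cell (3,1): code 0111 → (3.303,1.000)–(4.000,1.919)
cell (3,3): code 1011 → (4.000,3.062)–(3.002,4.000)
cell (3,4): code 0001 → (3.002,4.000)–(3.000,4.001)
cell (4,1): code 0010 → (4.000,1.919)–(4.038,2.000)
cell (4,2): code 0011 → (4.038,2.000)–(4.018,3.000)
cell (4,3): code 0001 → (4.018,3.000)–(4.000,3.062)
total: 14 segments, chained into 1 closed loop(s), length Σ = 8.766314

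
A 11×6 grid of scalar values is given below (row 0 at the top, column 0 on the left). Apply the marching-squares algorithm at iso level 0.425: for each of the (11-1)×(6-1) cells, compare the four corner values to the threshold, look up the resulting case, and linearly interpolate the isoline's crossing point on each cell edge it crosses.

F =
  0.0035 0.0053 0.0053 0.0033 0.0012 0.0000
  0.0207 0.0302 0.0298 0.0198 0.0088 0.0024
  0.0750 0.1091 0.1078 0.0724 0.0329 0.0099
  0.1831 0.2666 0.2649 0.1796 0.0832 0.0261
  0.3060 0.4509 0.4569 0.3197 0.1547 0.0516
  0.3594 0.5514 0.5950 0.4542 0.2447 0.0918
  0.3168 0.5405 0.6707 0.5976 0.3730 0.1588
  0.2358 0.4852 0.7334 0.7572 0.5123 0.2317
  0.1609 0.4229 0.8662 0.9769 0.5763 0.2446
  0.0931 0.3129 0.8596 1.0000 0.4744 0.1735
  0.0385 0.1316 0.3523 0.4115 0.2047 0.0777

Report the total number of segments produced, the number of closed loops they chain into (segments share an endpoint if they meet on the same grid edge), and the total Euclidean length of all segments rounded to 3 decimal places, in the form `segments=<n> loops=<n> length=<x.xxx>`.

segments=20 loops=1 length=16.145

cell (3,0): code 0100 → (3.859,1.000)–(4.000,0.821)
cell (3,1): code 1100 → (3.834,2.000)–(3.859,1.000)
cell (3,2): code 1000 → (4.000,2.233)–(3.834,2.000)
cell (4,0): code 0110 → (4.000,0.821)–(5.000,0.342)
cell (4,2): code 1101 → (4.783,3.000)–(4.000,2.233)
cell (4,3): code 1000 → (5.000,3.139)–(4.783,3.000)
cell (5,0): code 0110 → (5.000,0.342)–(6.000,0.484)
cell (5,3): code 1001 → (6.000,3.768)–(5.000,3.139)
cell (6,0): code 0110 → (6.000,0.484)–(7.000,0.759)
cell (6,3): code 1101 → (6.373,4.000)–(6.000,3.768)
cell (6,4): code 1000 → (7.000,4.311)–(6.373,4.000)
cell (7,0): code 0010 → (7.000,0.759)–(7.966,1.000)
cell (7,1): code 0111 → (7.966,1.000)–(8.000,1.005)
cell (7,4): code 1001 → (8.000,4.456)–(7.000,4.311)
cell (8,1): code 0110 → (8.000,1.005)–(9.000,1.205)
cell (8,4): code 1001 → (9.000,4.164)–(8.000,4.456)
cell (9,1): code 0010 → (9.000,1.205)–(9.857,2.000)
cell (9,2): code 0011 → (9.857,2.000)–(9.977,3.000)
cell (9,3): code 0011 → (9.977,3.000)–(9.183,4.000)
cell (9,4): code 0001 → (9.183,4.000)–(9.000,4.164)
total: 20 segments, chained into 1 closed loop(s), length Σ = 16.145187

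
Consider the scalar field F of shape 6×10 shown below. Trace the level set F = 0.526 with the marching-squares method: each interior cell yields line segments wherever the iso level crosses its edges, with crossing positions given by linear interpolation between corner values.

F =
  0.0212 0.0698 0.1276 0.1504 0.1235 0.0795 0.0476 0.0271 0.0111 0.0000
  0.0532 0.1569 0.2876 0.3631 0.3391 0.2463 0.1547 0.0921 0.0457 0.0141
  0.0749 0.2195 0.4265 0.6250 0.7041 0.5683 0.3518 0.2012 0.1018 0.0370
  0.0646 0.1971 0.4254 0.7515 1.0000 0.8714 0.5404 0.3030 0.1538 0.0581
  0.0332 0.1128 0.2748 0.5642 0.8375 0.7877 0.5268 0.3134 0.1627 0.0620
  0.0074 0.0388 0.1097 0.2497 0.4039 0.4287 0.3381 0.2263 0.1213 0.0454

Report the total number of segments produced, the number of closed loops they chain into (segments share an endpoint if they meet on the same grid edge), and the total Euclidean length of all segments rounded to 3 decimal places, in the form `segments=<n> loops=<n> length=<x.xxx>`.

segments=14 loops=1 length=11.002

cell (1,2): code 0100 → (1.622,3.000)–(2.000,2.501)
cell (1,3): code 1100 → (1.512,4.000)–(1.622,3.000)
cell (1,4): code 1100 → (1.869,5.000)–(1.512,4.000)
cell (1,5): code 1000 → (2.000,5.195)–(1.869,5.000)
cell (2,2): code 0110 → (2.000,2.501)–(3.000,2.308)
cell (2,5): code 1101 → (2.924,6.000)–(2.000,5.195)
cell (2,6): code 1000 → (3.000,6.061)–(2.924,6.000)
cell (3,2): code 0110 → (3.000,2.308)–(4.000,2.868)
cell (3,6): code 1001 → (4.000,6.004)–(3.000,6.061)
cell (4,2): code 0010 → (4.000,2.868)–(4.121,3.000)
cell (4,3): code 0011 → (4.121,3.000)–(4.718,4.000)
cell (4,4): code 0011 → (4.718,4.000)–(4.729,5.000)
cell (4,5): code 0011 → (4.729,5.000)–(4.004,6.000)
cell (4,6): code 0001 → (4.004,6.000)–(4.000,6.004)
total: 14 segments, chained into 1 closed loop(s), length Σ = 11.002045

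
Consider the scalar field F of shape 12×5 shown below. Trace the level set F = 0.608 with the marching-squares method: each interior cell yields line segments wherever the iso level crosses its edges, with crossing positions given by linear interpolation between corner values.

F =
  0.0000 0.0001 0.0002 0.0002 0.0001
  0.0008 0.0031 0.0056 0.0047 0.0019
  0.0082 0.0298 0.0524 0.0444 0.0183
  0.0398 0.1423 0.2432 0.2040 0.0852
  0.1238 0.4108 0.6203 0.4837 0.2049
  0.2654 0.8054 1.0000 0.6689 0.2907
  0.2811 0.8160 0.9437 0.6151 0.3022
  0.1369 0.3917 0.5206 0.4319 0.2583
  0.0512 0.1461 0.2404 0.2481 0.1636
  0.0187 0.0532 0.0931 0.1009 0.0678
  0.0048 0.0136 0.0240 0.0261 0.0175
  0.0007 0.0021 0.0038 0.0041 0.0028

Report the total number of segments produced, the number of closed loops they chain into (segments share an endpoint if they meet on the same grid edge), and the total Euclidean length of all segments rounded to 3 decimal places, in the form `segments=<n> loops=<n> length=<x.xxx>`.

cell (3,1): code 0100 → (3.967,2.000)–(4.000,1.941)
cell (3,2): code 1000 → (4.000,2.090)–(3.967,2.000)
cell (4,0): code 0100 → (4.500,1.000)–(5.000,0.634)
cell (4,1): code 1110 → (4.000,1.941)–(4.500,1.000)
cell (4,2): code 1101 → (4.671,3.000)–(4.000,2.090)
cell (4,3): code 1000 → (5.000,3.161)–(4.671,3.000)
cell (5,0): code 0110 → (5.000,0.634)–(6.000,0.611)
cell (5,3): code 1001 → (6.000,3.023)–(5.000,3.161)
cell (6,0): code 0010 → (6.000,0.611)–(6.490,1.000)
cell (6,1): code 0011 → (6.490,1.000)–(6.793,2.000)
cell (6,2): code 0011 → (6.793,2.000)–(6.039,3.000)
cell (6,3): code 0001 → (6.039,3.000)–(6.000,3.023)
total: 12 segments, chained into 1 closed loop(s), length Σ = 8.323278

segments=12 loops=1 length=8.323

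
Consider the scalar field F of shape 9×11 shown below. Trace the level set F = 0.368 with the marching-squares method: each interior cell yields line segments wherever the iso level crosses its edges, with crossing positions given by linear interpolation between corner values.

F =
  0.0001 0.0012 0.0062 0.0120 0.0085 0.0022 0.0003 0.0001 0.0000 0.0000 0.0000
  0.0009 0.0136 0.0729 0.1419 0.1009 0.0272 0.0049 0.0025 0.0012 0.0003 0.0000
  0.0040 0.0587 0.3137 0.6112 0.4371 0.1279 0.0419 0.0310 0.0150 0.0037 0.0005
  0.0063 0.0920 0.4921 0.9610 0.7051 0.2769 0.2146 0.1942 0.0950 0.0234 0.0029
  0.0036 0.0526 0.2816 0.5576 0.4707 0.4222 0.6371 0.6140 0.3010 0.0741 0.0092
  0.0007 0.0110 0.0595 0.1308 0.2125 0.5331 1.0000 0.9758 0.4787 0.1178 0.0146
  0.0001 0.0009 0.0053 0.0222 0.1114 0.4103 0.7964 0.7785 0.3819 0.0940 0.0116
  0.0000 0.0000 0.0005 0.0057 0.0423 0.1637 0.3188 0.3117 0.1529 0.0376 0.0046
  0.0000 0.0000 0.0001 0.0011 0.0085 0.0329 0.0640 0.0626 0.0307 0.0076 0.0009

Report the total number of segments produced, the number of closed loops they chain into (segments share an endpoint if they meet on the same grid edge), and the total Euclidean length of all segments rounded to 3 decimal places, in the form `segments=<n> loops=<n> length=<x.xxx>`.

cell (1,2): code 0100 → (1.482,3.000)–(2.000,2.183)
cell (1,3): code 1100 → (1.794,4.000)–(1.482,3.000)
cell (1,4): code 1000 → (2.000,4.223)–(1.794,4.000)
cell (2,1): code 0100 → (2.304,2.000)–(3.000,1.690)
cell (2,2): code 1110 → (2.000,2.183)–(2.304,2.000)
cell (2,4): code 1001 → (3.000,4.787)–(2.000,4.223)
cell (3,1): code 0010 → (3.000,1.690)–(3.590,2.000)
cell (3,2): code 0111 → (3.590,2.000)–(4.000,2.313)
cell (3,4): code 1101 → (3.627,5.000)–(3.000,4.787)
cell (3,5): code 1100 → (3.363,6.000)–(3.627,5.000)
cell (3,6): code 1100 → (3.414,7.000)–(3.363,6.000)
cell (3,7): code 1000 → (4.000,7.786)–(3.414,7.000)
cell (4,2): code 0010 → (4.000,2.313)–(4.444,3.000)
cell (4,3): code 0011 → (4.444,3.000)–(4.398,4.000)
cell (4,4): code 0111 → (4.398,4.000)–(5.000,4.485)
cell (4,7): code 1101 → (4.377,8.000)–(4.000,7.786)
cell (4,8): code 1000 → (5.000,8.307)–(4.377,8.000)
cell (5,4): code 0110 → (5.000,4.485)–(6.000,4.858)
cell (5,8): code 1001 → (6.000,8.048)–(5.000,8.307)
cell (6,4): code 0010 → (6.000,4.858)–(6.172,5.000)
cell (6,5): code 0011 → (6.172,5.000)–(6.897,6.000)
cell (6,6): code 0011 → (6.897,6.000)–(6.879,7.000)
cell (6,7): code 0011 → (6.879,7.000)–(6.061,8.000)
cell (6,8): code 0001 → (6.061,8.000)–(6.000,8.048)
total: 24 segments, chained into 1 closed loop(s), length Σ = 19.092730

segments=24 loops=1 length=19.093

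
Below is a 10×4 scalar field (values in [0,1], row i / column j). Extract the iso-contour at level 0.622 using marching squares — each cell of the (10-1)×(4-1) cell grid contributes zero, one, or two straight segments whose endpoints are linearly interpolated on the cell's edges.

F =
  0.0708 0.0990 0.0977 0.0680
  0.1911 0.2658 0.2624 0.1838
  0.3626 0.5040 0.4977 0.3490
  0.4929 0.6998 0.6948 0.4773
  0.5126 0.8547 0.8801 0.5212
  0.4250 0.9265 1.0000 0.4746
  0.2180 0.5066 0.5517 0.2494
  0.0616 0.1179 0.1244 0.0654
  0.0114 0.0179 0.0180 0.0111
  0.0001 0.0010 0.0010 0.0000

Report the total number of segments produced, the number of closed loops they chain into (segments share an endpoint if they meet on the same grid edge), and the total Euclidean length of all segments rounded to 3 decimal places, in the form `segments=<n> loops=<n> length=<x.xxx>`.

segments=10 loops=1 length=9.226

cell (2,0): code 0100 → (2.603,1.000)–(3.000,0.624)
cell (2,1): code 1100 → (2.631,2.000)–(2.603,1.000)
cell (2,2): code 1000 → (3.000,2.335)–(2.631,2.000)
cell (3,0): code 0110 → (3.000,0.624)–(4.000,0.320)
cell (3,2): code 1001 → (4.000,2.719)–(3.000,2.335)
cell (4,0): code 0110 → (4.000,0.320)–(5.000,0.393)
cell (4,2): code 1001 → (5.000,2.719)–(4.000,2.719)
cell (5,0): code 0010 → (5.000,0.393)–(5.725,1.000)
cell (5,1): code 0011 → (5.725,1.000)–(5.843,2.000)
cell (5,2): code 0001 → (5.843,2.000)–(5.000,2.719)
total: 10 segments, chained into 1 closed loop(s), length Σ = 9.226312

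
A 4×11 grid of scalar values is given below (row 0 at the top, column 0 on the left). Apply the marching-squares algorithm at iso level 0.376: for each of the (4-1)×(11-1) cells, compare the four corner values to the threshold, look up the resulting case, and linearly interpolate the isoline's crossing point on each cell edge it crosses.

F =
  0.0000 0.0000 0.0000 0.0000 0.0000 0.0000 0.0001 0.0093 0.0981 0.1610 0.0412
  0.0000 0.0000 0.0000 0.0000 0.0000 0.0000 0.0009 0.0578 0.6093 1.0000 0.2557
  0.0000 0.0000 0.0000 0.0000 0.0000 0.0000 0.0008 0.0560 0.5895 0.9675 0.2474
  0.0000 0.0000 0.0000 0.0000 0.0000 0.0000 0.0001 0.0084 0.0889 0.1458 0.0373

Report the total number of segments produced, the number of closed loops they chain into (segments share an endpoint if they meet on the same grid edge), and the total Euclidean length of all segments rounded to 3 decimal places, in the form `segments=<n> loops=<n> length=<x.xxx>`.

segments=8 loops=1 length=7.503

cell (0,7): code 0100 → (0.544,8.000)–(1.000,7.577)
cell (0,8): code 1100 → (0.256,9.000)–(0.544,8.000)
cell (0,9): code 1000 → (1.000,9.838)–(0.256,9.000)
cell (1,7): code 0110 → (1.000,7.577)–(2.000,7.600)
cell (1,9): code 1001 → (2.000,9.821)–(1.000,9.838)
cell (2,7): code 0010 → (2.000,7.600)–(2.426,8.000)
cell (2,8): code 0011 → (2.426,8.000)–(2.720,9.000)
cell (2,9): code 0001 → (2.720,9.000)–(2.000,9.821)
total: 8 segments, chained into 1 closed loop(s), length Σ = 7.503066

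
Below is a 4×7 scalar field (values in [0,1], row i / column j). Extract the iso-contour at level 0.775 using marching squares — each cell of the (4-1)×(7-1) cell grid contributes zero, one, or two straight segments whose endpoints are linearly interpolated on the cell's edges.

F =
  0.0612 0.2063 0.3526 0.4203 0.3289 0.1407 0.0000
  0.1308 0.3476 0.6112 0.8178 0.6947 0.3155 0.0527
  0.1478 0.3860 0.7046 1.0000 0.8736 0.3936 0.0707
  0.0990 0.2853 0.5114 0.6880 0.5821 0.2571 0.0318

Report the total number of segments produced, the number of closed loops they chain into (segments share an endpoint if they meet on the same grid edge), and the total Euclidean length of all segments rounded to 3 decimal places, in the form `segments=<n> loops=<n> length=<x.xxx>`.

segments=8 loops=1 length=5.636

cell (0,2): code 0100 → (0.892,3.000)–(1.000,2.793)
cell (0,3): code 1000 → (1.000,3.348)–(0.892,3.000)
cell (1,2): code 0110 → (1.000,2.793)–(2.000,2.238)
cell (1,3): code 1101 → (1.449,4.000)–(1.000,3.348)
cell (1,4): code 1000 → (2.000,4.205)–(1.449,4.000)
cell (2,2): code 0010 → (2.000,2.238)–(2.721,3.000)
cell (2,3): code 0011 → (2.721,3.000)–(2.338,4.000)
cell (2,4): code 0001 → (2.338,4.000)–(2.000,4.205)
total: 8 segments, chained into 1 closed loop(s), length Σ = 5.636362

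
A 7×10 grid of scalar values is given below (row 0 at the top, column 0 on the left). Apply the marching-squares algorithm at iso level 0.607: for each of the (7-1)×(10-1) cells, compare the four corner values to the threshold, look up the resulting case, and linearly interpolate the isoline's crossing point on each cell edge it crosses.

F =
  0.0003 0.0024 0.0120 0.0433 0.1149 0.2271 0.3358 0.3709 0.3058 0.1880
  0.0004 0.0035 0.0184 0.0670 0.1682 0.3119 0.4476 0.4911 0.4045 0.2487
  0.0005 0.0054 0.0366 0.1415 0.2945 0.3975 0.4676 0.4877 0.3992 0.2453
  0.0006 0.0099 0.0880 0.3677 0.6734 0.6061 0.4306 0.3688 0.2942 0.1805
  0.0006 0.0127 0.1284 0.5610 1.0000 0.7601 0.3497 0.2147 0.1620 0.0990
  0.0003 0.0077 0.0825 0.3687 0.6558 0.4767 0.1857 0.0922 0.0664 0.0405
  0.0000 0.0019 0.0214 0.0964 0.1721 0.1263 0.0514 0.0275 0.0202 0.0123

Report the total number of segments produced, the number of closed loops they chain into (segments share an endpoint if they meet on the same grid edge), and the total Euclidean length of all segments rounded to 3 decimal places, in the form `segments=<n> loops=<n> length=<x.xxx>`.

cell (2,3): code 0100 → (2.825,4.000)–(3.000,3.783)
cell (2,4): code 1000 → (3.000,4.987)–(2.825,4.000)
cell (3,3): code 0110 → (3.000,3.783)–(4.000,3.105)
cell (3,4): code 1101 → (3.006,5.000)–(3.000,4.987)
cell (3,5): code 1000 → (4.000,5.373)–(3.006,5.000)
cell (4,3): code 0110 → (4.000,3.105)–(5.000,3.830)
cell (4,4): code 1011 → (5.000,4.272)–(4.540,5.000)
cell (4,5): code 0001 → (4.540,5.000)–(4.000,5.373)
cell (5,3): code 0010 → (5.000,3.830)–(5.101,4.000)
cell (5,4): code 0001 → (5.101,4.000)–(5.000,4.272)
total: 10 segments, chained into 1 closed loop(s), length Σ = 6.806437

segments=10 loops=1 length=6.806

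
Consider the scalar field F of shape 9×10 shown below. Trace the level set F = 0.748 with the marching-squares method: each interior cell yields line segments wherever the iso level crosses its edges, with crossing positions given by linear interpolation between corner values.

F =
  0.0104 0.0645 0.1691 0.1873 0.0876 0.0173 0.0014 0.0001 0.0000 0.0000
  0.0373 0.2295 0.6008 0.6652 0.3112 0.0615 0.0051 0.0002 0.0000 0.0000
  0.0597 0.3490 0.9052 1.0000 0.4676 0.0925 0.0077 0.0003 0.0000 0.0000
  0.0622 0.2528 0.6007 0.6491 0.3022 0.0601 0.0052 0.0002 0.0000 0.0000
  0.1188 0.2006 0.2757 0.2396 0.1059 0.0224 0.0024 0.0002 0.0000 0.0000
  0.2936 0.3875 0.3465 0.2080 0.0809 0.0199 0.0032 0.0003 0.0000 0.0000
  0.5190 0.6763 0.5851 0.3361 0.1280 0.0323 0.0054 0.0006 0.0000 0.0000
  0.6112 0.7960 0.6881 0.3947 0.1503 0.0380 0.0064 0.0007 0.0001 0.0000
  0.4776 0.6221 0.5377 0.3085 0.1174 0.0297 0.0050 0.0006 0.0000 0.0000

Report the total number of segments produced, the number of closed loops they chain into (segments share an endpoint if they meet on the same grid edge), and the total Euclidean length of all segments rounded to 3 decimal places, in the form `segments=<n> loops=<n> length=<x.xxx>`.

cell (1,1): code 0100 → (1.484,2.000)–(2.000,1.717)
cell (1,2): code 1100 → (1.247,3.000)–(1.484,2.000)
cell (1,3): code 1000 → (2.000,3.473)–(1.247,3.000)
cell (2,1): code 0010 → (2.000,1.717)–(2.516,2.000)
cell (2,2): code 0011 → (2.516,2.000)–(2.718,3.000)
cell (2,3): code 0001 → (2.718,3.000)–(2.000,3.473)
cell (6,0): code 0100 → (6.599,1.000)–(7.000,0.740)
cell (6,1): code 1000 → (7.000,1.445)–(6.599,1.000)
cell (7,0): code 0010 → (7.000,0.740)–(7.276,1.000)
cell (7,1): code 0001 → (7.276,1.000)–(7.000,1.445)
total: 10 segments, chained into 2 closed loop(s), length Σ = 6.953463

segments=10 loops=2 length=6.953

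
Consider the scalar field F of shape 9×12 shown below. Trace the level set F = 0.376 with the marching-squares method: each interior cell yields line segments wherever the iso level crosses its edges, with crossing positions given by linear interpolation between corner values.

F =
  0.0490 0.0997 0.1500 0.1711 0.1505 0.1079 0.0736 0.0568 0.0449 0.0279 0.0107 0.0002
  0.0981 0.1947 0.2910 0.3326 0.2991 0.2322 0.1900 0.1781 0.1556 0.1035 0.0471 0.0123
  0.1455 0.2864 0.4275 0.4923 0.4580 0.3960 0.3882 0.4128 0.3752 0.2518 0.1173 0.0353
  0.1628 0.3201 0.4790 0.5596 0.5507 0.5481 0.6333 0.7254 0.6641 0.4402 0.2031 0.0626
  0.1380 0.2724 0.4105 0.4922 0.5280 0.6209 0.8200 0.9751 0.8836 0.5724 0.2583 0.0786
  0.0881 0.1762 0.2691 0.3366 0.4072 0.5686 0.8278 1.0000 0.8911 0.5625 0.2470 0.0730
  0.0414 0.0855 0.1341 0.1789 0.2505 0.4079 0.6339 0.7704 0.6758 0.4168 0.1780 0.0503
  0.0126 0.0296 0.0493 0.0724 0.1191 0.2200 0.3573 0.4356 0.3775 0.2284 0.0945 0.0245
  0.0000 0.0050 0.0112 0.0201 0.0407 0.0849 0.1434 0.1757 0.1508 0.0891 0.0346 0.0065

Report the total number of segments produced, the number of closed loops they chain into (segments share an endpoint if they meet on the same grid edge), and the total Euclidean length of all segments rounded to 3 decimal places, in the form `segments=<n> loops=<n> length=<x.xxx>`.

cell (1,1): code 0100 → (1.623,2.000)–(2.000,1.635)
cell (1,2): code 1100 → (1.272,3.000)–(1.623,2.000)
cell (1,3): code 1100 → (1.484,4.000)–(1.272,3.000)
cell (1,4): code 1100 → (1.878,5.000)–(1.484,4.000)
cell (1,5): code 1100 → (1.938,6.000)–(1.878,5.000)
cell (1,6): code 1100 → (1.843,7.000)–(1.938,6.000)
cell (1,7): code 1000 → (2.000,7.979)–(1.843,7.000)
cell (2,1): code 0110 → (2.000,1.635)–(3.000,1.352)
cell (2,7): code 1101 → (2.003,8.000)–(2.000,7.979)
cell (2,8): code 1100 → (2.659,9.000)–(2.003,8.000)
cell (2,9): code 1000 → (3.000,9.271)–(2.659,9.000)
cell (3,1): code 0110 → (3.000,1.352)–(4.000,1.750)
cell (3,9): code 1001 → (4.000,9.625)–(3.000,9.271)
cell (4,1): code 0010 → (4.000,1.750)–(4.244,2.000)
cell (4,2): code 0011 → (4.244,2.000)–(4.747,3.000)
cell (4,3): code 0111 → (4.747,3.000)–(5.000,3.558)
cell (4,9): code 1001 → (5.000,9.591)–(4.000,9.625)
cell (5,3): code 0010 → (5.000,3.558)–(5.199,4.000)
cell (5,4): code 0111 → (5.199,4.000)–(6.000,4.797)
cell (5,9): code 1001 → (6.000,9.171)–(5.000,9.591)
cell (6,4): code 0010 → (6.000,4.797)–(6.170,5.000)
cell (6,5): code 0011 → (6.170,5.000)–(6.932,6.000)
cell (6,6): code 0111 → (6.932,6.000)–(7.000,6.239)
cell (6,8): code 1011 → (7.000,8.010)–(6.217,9.000)
cell (6,9): code 0001 → (6.217,9.000)–(6.000,9.171)
cell (7,6): code 0010 → (7.000,6.239)–(7.229,7.000)
cell (7,7): code 0011 → (7.229,7.000)–(7.007,8.000)
cell (7,8): code 0001 → (7.007,8.000)–(7.000,8.010)
total: 28 segments, chained into 1 closed loop(s), length Σ = 22.430482

segments=28 loops=1 length=22.430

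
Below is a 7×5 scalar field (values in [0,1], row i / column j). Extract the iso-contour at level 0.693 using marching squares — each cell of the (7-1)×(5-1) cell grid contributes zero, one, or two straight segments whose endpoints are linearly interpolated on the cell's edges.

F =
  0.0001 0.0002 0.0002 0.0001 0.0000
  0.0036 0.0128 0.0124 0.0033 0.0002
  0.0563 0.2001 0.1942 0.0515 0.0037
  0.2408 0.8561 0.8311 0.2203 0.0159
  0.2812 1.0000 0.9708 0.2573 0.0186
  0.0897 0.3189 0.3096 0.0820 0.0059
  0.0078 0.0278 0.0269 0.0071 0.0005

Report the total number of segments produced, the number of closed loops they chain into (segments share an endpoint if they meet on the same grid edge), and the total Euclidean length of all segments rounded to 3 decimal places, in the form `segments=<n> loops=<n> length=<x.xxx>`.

cell (2,0): code 0100 → (2.751,1.000)–(3.000,0.735)
cell (2,1): code 1100 → (2.783,2.000)–(2.751,1.000)
cell (2,2): code 1000 → (3.000,2.226)–(2.783,2.000)
cell (3,0): code 0110 → (3.000,0.735)–(4.000,0.573)
cell (3,2): code 1001 → (4.000,2.389)–(3.000,2.226)
cell (4,0): code 0010 → (4.000,0.573)–(4.451,1.000)
cell (4,1): code 0011 → (4.451,1.000)–(4.420,2.000)
cell (4,2): code 0001 → (4.420,2.000)–(4.000,2.389)
total: 8 segments, chained into 1 closed loop(s), length Σ = 5.897713

segments=8 loops=1 length=5.898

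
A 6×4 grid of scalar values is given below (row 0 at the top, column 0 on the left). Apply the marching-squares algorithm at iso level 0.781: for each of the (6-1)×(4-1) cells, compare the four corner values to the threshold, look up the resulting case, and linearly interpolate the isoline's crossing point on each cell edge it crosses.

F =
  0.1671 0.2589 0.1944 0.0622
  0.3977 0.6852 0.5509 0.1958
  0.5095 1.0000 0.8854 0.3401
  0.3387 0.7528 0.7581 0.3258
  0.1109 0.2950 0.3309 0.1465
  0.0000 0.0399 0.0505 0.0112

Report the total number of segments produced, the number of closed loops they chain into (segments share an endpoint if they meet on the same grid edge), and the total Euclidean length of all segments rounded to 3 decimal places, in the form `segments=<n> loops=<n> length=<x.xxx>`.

cell (1,0): code 0100 → (1.304,1.000)–(2.000,0.554)
cell (1,1): code 1100 → (1.688,2.000)–(1.304,1.000)
cell (1,2): code 1000 → (2.000,2.191)–(1.688,2.000)
cell (2,0): code 0010 → (2.000,0.554)–(2.886,1.000)
cell (2,1): code 0011 → (2.886,1.000)–(2.820,2.000)
cell (2,2): code 0001 → (2.820,2.000)–(2.000,2.191)
total: 6 segments, chained into 1 closed loop(s), length Σ = 5.100216

segments=6 loops=1 length=5.100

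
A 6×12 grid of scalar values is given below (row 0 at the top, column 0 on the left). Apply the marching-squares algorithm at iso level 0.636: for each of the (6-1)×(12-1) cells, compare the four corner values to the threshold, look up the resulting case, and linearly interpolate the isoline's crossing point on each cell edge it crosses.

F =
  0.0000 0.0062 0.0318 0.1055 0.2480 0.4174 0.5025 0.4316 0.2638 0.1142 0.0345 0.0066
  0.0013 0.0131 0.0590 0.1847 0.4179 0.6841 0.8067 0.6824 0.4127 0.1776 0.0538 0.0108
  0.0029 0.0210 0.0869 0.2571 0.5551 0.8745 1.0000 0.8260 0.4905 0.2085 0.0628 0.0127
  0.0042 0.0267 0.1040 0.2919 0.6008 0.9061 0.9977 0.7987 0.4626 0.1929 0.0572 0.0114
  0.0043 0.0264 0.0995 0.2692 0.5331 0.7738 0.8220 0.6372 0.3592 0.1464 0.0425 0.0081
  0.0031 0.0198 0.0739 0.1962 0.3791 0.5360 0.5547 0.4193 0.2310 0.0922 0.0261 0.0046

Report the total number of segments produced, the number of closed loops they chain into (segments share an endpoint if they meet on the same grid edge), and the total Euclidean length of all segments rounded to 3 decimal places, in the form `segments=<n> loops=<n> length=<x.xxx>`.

segments=14 loops=1 length=12.083

cell (0,4): code 0100 → (0.820,5.000)–(1.000,4.819)
cell (0,5): code 1100 → (0.439,6.000)–(0.820,5.000)
cell (0,6): code 1100 → (0.815,7.000)–(0.439,6.000)
cell (0,7): code 1000 → (1.000,7.172)–(0.815,7.000)
cell (1,4): code 0110 → (1.000,4.819)–(2.000,4.253)
cell (1,7): code 1001 → (2.000,7.566)–(1.000,7.172)
cell (2,4): code 0110 → (2.000,4.253)–(3.000,4.115)
cell (2,7): code 1001 → (3.000,7.484)–(2.000,7.566)
cell (3,4): code 0110 → (3.000,4.115)–(4.000,4.428)
cell (3,7): code 1001 → (4.000,7.004)–(3.000,7.484)
cell (4,4): code 0010 → (4.000,4.428)–(4.579,5.000)
cell (4,5): code 0011 → (4.579,5.000)–(4.696,6.000)
cell (4,6): code 0011 → (4.696,6.000)–(4.006,7.000)
cell (4,7): code 0001 → (4.006,7.000)–(4.000,7.004)
total: 14 segments, chained into 1 closed loop(s), length Σ = 12.083441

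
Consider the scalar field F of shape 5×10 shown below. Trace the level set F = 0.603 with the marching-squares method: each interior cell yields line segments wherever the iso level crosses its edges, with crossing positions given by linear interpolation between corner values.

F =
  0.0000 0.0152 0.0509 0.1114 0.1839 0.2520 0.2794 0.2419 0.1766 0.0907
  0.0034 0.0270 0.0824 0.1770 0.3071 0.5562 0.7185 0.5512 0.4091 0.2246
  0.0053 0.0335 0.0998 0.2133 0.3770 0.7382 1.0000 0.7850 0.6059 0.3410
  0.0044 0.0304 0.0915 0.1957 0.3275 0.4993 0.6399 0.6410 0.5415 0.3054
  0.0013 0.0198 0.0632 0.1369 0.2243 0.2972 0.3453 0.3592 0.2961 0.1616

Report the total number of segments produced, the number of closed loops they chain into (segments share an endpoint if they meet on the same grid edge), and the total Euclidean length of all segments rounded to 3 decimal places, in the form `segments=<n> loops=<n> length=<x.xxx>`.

segments=14 loops=1 length=8.787

cell (0,5): code 0100 → (0.737,6.000)–(1.000,5.288)
cell (0,6): code 1000 → (1.000,6.690)–(0.737,6.000)
cell (1,4): code 0100 → (1.257,5.000)–(2.000,4.626)
cell (1,5): code 1110 → (1.000,5.288)–(1.257,5.000)
cell (1,6): code 1101 → (1.222,7.000)–(1.000,6.690)
cell (1,7): code 1100 → (1.985,8.000)–(1.222,7.000)
cell (1,8): code 1000 → (2.000,8.011)–(1.985,8.000)
cell (2,4): code 0010 → (2.000,4.626)–(2.566,5.000)
cell (2,5): code 0111 → (2.566,5.000)–(3.000,5.738)
cell (2,7): code 1011 → (3.000,7.382)–(2.045,8.000)
cell (2,8): code 0001 → (2.045,8.000)–(2.000,8.011)
cell (3,5): code 0010 → (3.000,5.738)–(3.125,6.000)
cell (3,6): code 0011 → (3.125,6.000)–(3.135,7.000)
cell (3,7): code 0001 → (3.135,7.000)–(3.000,7.382)
total: 14 segments, chained into 1 closed loop(s), length Σ = 8.787106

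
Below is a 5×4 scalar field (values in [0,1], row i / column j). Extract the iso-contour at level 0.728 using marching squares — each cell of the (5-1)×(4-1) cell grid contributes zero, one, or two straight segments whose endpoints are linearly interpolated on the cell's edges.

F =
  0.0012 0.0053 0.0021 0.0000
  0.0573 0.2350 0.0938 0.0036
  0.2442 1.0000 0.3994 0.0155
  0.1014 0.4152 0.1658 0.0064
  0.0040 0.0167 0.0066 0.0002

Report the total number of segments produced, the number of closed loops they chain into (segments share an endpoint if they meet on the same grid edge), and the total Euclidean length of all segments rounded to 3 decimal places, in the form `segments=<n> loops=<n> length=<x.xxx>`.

segments=4 loops=1 length=2.319

cell (1,0): code 0100 → (1.644,1.000)–(2.000,0.640)
cell (1,1): code 1000 → (2.000,1.453)–(1.644,1.000)
cell (2,0): code 0010 → (2.000,0.640)–(2.465,1.000)
cell (2,1): code 0001 → (2.465,1.000)–(2.000,1.453)
total: 4 segments, chained into 1 closed loop(s), length Σ = 2.318948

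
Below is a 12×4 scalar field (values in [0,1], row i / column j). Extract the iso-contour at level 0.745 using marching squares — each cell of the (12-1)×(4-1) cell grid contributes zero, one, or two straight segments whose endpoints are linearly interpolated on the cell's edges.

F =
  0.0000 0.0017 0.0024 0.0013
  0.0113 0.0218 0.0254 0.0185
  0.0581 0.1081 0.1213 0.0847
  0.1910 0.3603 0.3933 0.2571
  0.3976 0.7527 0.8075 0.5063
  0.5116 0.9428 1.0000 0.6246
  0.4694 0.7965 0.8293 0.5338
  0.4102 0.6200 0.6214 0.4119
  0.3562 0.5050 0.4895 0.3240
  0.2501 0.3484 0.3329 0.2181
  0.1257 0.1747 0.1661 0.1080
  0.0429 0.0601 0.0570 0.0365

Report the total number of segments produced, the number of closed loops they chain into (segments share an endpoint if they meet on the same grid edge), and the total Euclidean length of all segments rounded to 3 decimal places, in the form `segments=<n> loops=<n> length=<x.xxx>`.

cell (3,0): code 0100 → (3.980,1.000)–(4.000,0.978)
cell (3,1): code 1100 → (3.849,2.000)–(3.980,1.000)
cell (3,2): code 1000 → (4.000,2.208)–(3.849,2.000)
cell (4,0): code 0110 → (4.000,0.978)–(5.000,0.541)
cell (4,2): code 1001 → (5.000,2.679)–(4.000,2.208)
cell (5,0): code 0110 → (5.000,0.541)–(6.000,0.843)
cell (5,2): code 1001 → (6.000,2.285)–(5.000,2.679)
cell (6,0): code 0010 → (6.000,0.843)–(6.292,1.000)
cell (6,1): code 0011 → (6.292,1.000)–(6.405,2.000)
cell (6,2): code 0001 → (6.405,2.000)–(6.000,2.285)
total: 10 segments, chained into 1 closed loop(s), length Σ = 7.444413

segments=10 loops=1 length=7.444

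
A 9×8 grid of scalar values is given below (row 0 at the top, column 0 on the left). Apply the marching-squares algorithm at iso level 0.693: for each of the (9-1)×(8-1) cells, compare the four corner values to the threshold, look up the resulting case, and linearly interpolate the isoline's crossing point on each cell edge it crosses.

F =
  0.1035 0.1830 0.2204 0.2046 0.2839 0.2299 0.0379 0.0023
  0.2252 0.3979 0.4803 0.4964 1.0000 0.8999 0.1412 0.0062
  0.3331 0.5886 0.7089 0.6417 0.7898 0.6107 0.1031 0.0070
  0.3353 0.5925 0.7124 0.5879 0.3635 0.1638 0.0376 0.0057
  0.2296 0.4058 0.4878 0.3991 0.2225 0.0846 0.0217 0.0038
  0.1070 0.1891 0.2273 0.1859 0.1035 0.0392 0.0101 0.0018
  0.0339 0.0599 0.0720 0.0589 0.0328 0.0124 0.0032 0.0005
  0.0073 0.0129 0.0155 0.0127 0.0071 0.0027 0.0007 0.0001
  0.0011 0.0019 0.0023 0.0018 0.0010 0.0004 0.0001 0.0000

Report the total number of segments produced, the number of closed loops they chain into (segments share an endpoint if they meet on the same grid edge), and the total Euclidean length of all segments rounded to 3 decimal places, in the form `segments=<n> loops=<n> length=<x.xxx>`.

segments=14 loops=2 length=8.511

cell (0,3): code 0100 → (0.571,4.000)–(1.000,3.390)
cell (0,4): code 1100 → (0.691,5.000)–(0.571,4.000)
cell (0,5): code 1000 → (1.000,5.273)–(0.691,5.000)
cell (1,1): code 0100 → (1.930,2.000)–(2.000,1.868)
cell (1,2): code 1000 → (2.000,2.237)–(1.930,2.000)
cell (1,3): code 0110 → (1.000,3.390)–(2.000,3.346)
cell (1,4): code 1011 → (2.000,4.540)–(1.715,5.000)
cell (1,5): code 0001 → (1.715,5.000)–(1.000,5.273)
cell (2,1): code 0110 → (2.000,1.868)–(3.000,1.838)
cell (2,2): code 1001 → (3.000,2.156)–(2.000,2.237)
cell (2,3): code 0010 → (2.000,3.346)–(2.227,4.000)
cell (2,4): code 0001 → (2.227,4.000)–(2.000,4.540)
cell (3,1): code 0010 → (3.000,1.838)–(3.086,2.000)
cell (3,2): code 0001 → (3.086,2.000)–(3.000,2.156)
total: 14 segments, chained into 2 closed loop(s), length Σ = 8.510931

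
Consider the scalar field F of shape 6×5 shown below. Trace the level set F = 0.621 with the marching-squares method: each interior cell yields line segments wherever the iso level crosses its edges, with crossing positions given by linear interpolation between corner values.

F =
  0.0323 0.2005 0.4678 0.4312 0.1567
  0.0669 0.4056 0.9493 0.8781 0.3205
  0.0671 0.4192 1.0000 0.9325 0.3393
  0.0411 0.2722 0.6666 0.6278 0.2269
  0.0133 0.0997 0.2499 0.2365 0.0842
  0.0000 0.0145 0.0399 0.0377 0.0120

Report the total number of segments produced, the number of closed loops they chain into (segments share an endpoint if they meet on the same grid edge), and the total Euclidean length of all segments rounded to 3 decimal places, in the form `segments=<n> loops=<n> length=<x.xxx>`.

cell (0,1): code 0100 → (0.318,2.000)–(1.000,1.396)
cell (0,2): code 1100 → (0.425,3.000)–(0.318,2.000)
cell (0,3): code 1000 → (1.000,3.461)–(0.425,3.000)
cell (1,1): code 0110 → (1.000,1.396)–(2.000,1.347)
cell (1,3): code 1001 → (2.000,3.525)–(1.000,3.461)
cell (2,1): code 0110 → (2.000,1.347)–(3.000,1.884)
cell (2,3): code 1001 → (3.000,3.017)–(2.000,3.525)
cell (3,1): code 0010 → (3.000,1.884)–(3.109,2.000)
cell (3,2): code 0011 → (3.109,2.000)–(3.017,3.000)
cell (3,3): code 0001 → (3.017,3.000)–(3.000,3.017)
total: 10 segments, chained into 1 closed loop(s), length Σ = 8.101368

segments=10 loops=1 length=8.101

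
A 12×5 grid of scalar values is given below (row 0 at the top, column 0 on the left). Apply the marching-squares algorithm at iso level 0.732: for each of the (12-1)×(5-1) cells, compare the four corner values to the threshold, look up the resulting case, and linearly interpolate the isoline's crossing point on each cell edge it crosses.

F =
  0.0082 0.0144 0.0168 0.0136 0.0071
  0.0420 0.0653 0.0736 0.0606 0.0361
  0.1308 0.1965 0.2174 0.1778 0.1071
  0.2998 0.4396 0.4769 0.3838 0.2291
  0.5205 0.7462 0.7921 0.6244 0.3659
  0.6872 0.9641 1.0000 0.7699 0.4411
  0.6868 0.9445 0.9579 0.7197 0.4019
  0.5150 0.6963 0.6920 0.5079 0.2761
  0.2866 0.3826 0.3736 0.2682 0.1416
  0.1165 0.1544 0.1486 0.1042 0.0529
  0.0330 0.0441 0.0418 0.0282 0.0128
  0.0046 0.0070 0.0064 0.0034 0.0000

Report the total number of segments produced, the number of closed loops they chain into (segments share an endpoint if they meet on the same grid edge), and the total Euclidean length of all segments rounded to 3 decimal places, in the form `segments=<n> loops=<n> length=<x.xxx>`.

segments=12 loops=1 length=9.500

cell (3,0): code 0100 → (3.954,1.000)–(4.000,0.937)
cell (3,1): code 1100 → (3.809,2.000)–(3.954,1.000)
cell (3,2): code 1000 → (4.000,2.358)–(3.809,2.000)
cell (4,0): code 0110 → (4.000,0.937)–(5.000,0.162)
cell (4,2): code 1101 → (4.740,3.000)–(4.000,2.358)
cell (4,3): code 1000 → (5.000,3.115)–(4.740,3.000)
cell (5,0): code 0110 → (5.000,0.162)–(6.000,0.175)
cell (5,2): code 1011 → (6.000,2.948)–(5.755,3.000)
cell (5,3): code 0001 → (5.755,3.000)–(5.000,3.115)
cell (6,0): code 0010 → (6.000,0.175)–(6.856,1.000)
cell (6,1): code 0011 → (6.856,1.000)–(6.850,2.000)
cell (6,2): code 0001 → (6.850,2.000)–(6.000,2.948)
total: 12 segments, chained into 1 closed loop(s), length Σ = 9.499865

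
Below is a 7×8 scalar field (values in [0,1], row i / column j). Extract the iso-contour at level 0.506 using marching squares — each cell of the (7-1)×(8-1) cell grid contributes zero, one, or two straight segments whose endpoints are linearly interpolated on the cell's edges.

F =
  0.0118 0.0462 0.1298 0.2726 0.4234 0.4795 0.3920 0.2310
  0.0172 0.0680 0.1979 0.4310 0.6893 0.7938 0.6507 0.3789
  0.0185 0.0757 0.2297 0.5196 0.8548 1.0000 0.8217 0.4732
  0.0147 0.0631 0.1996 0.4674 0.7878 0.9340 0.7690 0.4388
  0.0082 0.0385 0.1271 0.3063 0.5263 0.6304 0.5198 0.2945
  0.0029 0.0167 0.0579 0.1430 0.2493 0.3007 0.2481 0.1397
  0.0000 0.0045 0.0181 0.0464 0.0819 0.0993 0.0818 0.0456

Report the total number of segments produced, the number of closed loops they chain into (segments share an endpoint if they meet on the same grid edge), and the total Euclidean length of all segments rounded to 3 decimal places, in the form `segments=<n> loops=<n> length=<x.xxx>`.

segments=16 loops=1 length=12.800

cell (0,3): code 0100 → (0.311,4.000)–(1.000,3.290)
cell (0,4): code 1100 → (0.084,5.000)–(0.311,4.000)
cell (0,5): code 1100 → (0.441,6.000)–(0.084,5.000)
cell (0,6): code 1000 → (1.000,6.532)–(0.441,6.000)
cell (1,2): code 0100 → (1.847,3.000)–(2.000,2.953)
cell (1,3): code 1110 → (1.000,3.290)–(1.847,3.000)
cell (1,6): code 1001 → (2.000,6.906)–(1.000,6.532)
cell (2,2): code 0010 → (2.000,2.953)–(2.261,3.000)
cell (2,3): code 0111 → (2.261,3.000)–(3.000,3.120)
cell (2,6): code 1001 → (3.000,6.796)–(2.000,6.906)
cell (3,3): code 0110 → (3.000,3.120)–(4.000,3.908)
cell (3,6): code 1001 → (4.000,6.061)–(3.000,6.796)
cell (4,3): code 0010 → (4.000,3.908)–(4.073,4.000)
cell (4,4): code 0011 → (4.073,4.000)–(4.377,5.000)
cell (4,5): code 0011 → (4.377,5.000)–(4.051,6.000)
cell (4,6): code 0001 → (4.051,6.000)–(4.000,6.061)
total: 16 segments, chained into 1 closed loop(s), length Σ = 12.799686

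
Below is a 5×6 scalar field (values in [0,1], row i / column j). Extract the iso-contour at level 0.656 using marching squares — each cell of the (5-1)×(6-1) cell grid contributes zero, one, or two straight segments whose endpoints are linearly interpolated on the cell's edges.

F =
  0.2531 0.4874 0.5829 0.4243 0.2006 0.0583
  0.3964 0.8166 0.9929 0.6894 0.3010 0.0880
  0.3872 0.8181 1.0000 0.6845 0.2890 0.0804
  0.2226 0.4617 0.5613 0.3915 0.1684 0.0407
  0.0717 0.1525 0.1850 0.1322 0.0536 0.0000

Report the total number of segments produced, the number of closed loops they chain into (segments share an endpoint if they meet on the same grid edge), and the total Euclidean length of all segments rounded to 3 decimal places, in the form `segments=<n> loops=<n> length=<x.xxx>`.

cell (0,0): code 0100 → (0.512,1.000)–(1.000,0.618)
cell (0,1): code 1100 → (0.178,2.000)–(0.512,1.000)
cell (0,2): code 1100 → (0.874,3.000)–(0.178,2.000)
cell (0,3): code 1000 → (1.000,3.086)–(0.874,3.000)
cell (1,0): code 0110 → (1.000,0.618)–(2.000,0.624)
cell (1,3): code 1001 → (2.000,3.072)–(1.000,3.086)
cell (2,0): code 0010 → (2.000,0.624)–(2.455,1.000)
cell (2,1): code 0011 → (2.455,1.000)–(2.784,2.000)
cell (2,2): code 0011 → (2.784,2.000)–(2.097,3.000)
cell (2,3): code 0001 → (2.097,3.000)–(2.000,3.072)
total: 10 segments, chained into 1 closed loop(s), length Σ = 8.022148

segments=10 loops=1 length=8.022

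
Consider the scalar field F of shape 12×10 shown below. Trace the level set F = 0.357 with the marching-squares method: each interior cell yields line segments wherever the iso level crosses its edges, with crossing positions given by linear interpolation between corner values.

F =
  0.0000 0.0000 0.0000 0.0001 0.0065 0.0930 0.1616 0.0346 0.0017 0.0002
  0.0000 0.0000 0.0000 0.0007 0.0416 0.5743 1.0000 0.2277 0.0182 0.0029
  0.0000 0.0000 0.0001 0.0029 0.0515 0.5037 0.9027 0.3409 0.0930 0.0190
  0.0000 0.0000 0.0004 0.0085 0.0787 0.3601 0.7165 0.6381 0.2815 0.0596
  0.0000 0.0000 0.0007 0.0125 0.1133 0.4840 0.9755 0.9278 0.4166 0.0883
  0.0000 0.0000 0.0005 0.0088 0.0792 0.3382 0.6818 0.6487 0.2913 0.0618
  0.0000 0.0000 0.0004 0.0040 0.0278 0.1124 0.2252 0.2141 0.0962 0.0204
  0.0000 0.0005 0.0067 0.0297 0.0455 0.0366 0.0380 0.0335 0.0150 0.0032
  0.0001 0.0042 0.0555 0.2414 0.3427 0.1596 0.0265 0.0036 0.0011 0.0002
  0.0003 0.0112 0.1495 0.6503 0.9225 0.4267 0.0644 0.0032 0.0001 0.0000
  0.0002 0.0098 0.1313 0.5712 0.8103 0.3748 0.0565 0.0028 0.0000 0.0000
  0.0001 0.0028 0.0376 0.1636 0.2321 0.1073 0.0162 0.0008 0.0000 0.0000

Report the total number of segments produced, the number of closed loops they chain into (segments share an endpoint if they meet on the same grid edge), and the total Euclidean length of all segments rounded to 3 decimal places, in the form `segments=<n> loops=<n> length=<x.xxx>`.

cell (0,4): code 0100 → (0.549,5.000)–(1.000,4.592)
cell (0,5): code 1100 → (0.233,6.000)–(0.549,5.000)
cell (0,6): code 1000 → (1.000,6.833)–(0.233,6.000)
cell (1,4): code 0110 → (1.000,4.592)–(2.000,4.676)
cell (1,6): code 1001 → (2.000,6.971)–(1.000,6.833)
cell (2,4): code 0110 → (2.000,4.676)–(3.000,4.989)
cell (2,6): code 1101 → (2.054,7.000)–(2.000,6.971)
cell (2,7): code 1000 → (3.000,7.788)–(2.054,7.000)
cell (3,4): code 0110 → (3.000,4.989)–(4.000,4.657)
cell (3,7): code 1101 → (3.559,8.000)–(3.000,7.788)
cell (3,8): code 1000 → (4.000,8.182)–(3.559,8.000)
cell (4,4): code 0010 → (4.000,4.657)–(4.871,5.000)
cell (4,5): code 0111 → (4.871,5.000)–(5.000,5.055)
cell (4,7): code 1011 → (5.000,7.816)–(4.476,8.000)
cell (4,8): code 0001 → (4.476,8.000)–(4.000,8.182)
cell (5,5): code 0010 → (5.000,5.055)–(5.711,6.000)
cell (5,6): code 0011 → (5.711,6.000)–(5.671,7.000)
cell (5,7): code 0001 → (5.671,7.000)–(5.000,7.816)
cell (8,2): code 0100 → (8.283,3.000)–(9.000,2.414)
cell (8,3): code 1100 → (8.025,4.000)–(8.283,3.000)
cell (8,4): code 1100 → (8.739,5.000)–(8.025,4.000)
cell (8,5): code 1000 → (9.000,5.192)–(8.739,5.000)
cell (9,2): code 0110 → (9.000,2.414)–(10.000,2.513)
cell (9,5): code 1001 → (10.000,5.056)–(9.000,5.192)
cell (10,2): code 0010 → (10.000,2.513)–(10.526,3.000)
cell (10,3): code 0011 → (10.526,3.000)–(10.784,4.000)
cell (10,4): code 0011 → (10.784,4.000)–(10.067,5.000)
cell (10,5): code 0001 → (10.067,5.000)–(10.000,5.056)
total: 28 segments, chained into 2 closed loop(s), length Σ = 23.245183

segments=28 loops=2 length=23.245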